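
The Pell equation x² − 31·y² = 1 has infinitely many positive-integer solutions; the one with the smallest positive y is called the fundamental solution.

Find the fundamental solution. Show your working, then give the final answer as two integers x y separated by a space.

√31 = [5; 1,1,3,5,3,1,1,10, …], period ℓ=8 (even) → k=7
step 0: (5, 1)  from 5·(1,0) + (0,1)
step 1: (6, 1)  from 1·(5,1) + (1,0)
step 2: (11, 2)  from 1·(6,1) + (5,1)
…
step 5: (657, 118)  from 3·(206,37) + (39,7)
step 6: (863, 155)  from 1·(657,118) + (206,37)
step 7: (1520, 273)  from 1·(863,155) + (657,118)
→ (1520, 273).  Check: 1520²=2310400, 31·273²=2310399, difference 1.

1520 273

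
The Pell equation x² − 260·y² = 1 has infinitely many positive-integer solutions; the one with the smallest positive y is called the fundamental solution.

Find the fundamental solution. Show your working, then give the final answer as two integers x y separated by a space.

d=260: √d = [16; 8,32] (ℓ=2, even), read p_1/q_1
a_0=16:  p_0=16·1+0=16,  q_0=16·0+1=1
a_1=8:  p_1=8·16+1=129,  q_1=8·1+0=8
fundamental: x₁=129, y₁=8  (since 16641 − 260·64 = 1)

129 8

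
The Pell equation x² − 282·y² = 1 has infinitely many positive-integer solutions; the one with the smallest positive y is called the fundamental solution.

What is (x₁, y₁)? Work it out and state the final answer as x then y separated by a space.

√282 = [16; 1,3,1,4,1,3,1,32, …], period ℓ=8 (even) → k=7
step 0: (16, 1)  from 16·(1,0) + (0,1)
step 1: (17, 1)  from 1·(16,1) + (1,0)
step 2: (67, 4)  from 3·(17,1) + (16,1)
…
step 5: (487, 29)  from 1·(403,24) + (84,5)
step 6: (1864, 111)  from 3·(487,29) + (403,24)
step 7: (2351, 140)  from 1·(1864,111) + (487,29)
→ (2351, 140).  Check: 2351²=5527201, 282·140²=5527200, difference 1.

2351 140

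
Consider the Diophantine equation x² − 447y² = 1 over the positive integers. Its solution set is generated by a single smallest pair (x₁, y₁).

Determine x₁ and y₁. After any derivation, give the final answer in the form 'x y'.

148 7

√447 = [21; 7,42, …], period ℓ=2 (even) → k=1
a_0=21:  p_0=21·1+0=21,  q_0=21·0+1=1
a_1=7:  p_1=7·21+1=148,  q_1=7·1+0=7
fundamental: x₁=148, y₁=7  (since 21904 − 447·49 = 1)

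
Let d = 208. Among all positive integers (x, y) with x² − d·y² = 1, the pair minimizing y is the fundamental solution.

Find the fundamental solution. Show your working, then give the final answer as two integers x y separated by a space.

[14; 2,2,1,2,2,28] for √208; ℓ=6 ⇒ convergent index 5
k=0  a_k=14  p_k/q_k = 14/1
k=1  a_k=2  p_k/q_k = 29/2
k=2  a_k=2  p_k/q_k = 72/5
k=3  a_k=1  p_k/q_k = 101/7
k=4  a_k=2  p_k/q_k = 274/19
k=5  a_k=2  p_k/q_k = 649/45
(x₁, y₁) = (649, 45);  649² − 208·45² = 1 ✓

649 45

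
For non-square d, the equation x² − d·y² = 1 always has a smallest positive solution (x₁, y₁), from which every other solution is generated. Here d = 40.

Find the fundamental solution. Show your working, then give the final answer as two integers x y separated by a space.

√40 → a₀=6, period (3,12); ℓ=2 even so k=1
a_0=6:  p_0=6·1+0=6,  q_0=6·0+1=1
a_1=3:  p_1=3·6+1=19,  q_1=3·1+0=3
→ (19, 3).  Check: 19²=361, 40·3²=360, difference 1.

19 3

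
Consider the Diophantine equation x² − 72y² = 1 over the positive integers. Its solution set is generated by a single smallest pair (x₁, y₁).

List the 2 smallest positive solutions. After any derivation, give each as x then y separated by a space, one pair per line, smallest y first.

17 2
577 68

√72 = [8; 2,16, …], period ℓ=2 (even) → k=1
step 0: (8, 1)  from 8·(1,0) + (0,1)
step 1: (17, 2)  from 2·(8,1) + (1,0)
→ (17, 2).  Check: 17²=289, 72·2²=288, difference 1.
n=2: (17,2)∘(17,2) = (17·17+72·2·2, 17·2+2·17) = (577,68)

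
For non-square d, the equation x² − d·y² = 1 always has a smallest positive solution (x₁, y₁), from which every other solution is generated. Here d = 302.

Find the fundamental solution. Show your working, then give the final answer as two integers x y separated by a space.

4276623 246092

√302 → a₀=17, period (2,1,1,1,4,…,1,2,34); ℓ=16 even so k=15
step 0: (17, 1)  from 17·(1,0) + (0,1)
…
step 3: (87, 5)  from 1·(52,3) + (35,2)
…
step 6: (1425, 82)  from 2·(643,37) + (139,8)
…
step 8: (34513, 1986)  from 16·(2068,119) + (1425,82)
…
step 10: (107675, 6196)  from 2·(36581,2105) + (34513,1986)
…
step 13: (1042237, 59974)  from 1·(574956,33085) + (467281,26889)
step 14: (1617193, 93059)  from 1·(1042237,59974) + (574956,33085)
step 15: (4276623, 246092)  from 2·(1617193,93059) + (1042237,59974)
→ (4276623, 246092).  Check: 4276623²=18289504284129, 302·246092²=18289504284128, difference 1.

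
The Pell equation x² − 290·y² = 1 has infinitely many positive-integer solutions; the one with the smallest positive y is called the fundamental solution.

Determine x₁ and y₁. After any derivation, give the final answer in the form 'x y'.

d=290: √d = [17; 34] (ℓ=1, odd), read p_1/q_1
a_0=17:  p_0=17·1+0=17,  q_0=17·0+1=1
a_1=34:  p_1=34·17+1=579,  q_1=34·1+0=34
(x₁, y₁) = (579, 34);  579² − 290·34² = 1 ✓

579 34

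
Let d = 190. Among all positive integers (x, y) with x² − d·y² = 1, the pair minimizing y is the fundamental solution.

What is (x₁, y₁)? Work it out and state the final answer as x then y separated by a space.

52021 3774

d=190: √d = [13; 1,3,1,1,1,…,3,1,26] (ℓ=14, even), read p_13/q_13
i=0: a=13 ⇒ p=13, q=1
i=1: a=1 ⇒ p=14, q=1
i=2: a=3 ⇒ p=55, q=4
…
i=4: a=1 ⇒ p=124, q=9
i=5: a=1 ⇒ p=193, q=14
i=6: a=2 ⇒ p=510, q=37
i=7: a=2 ⇒ p=1213, q=88
i=8: a=2 ⇒ p=2936, q=213
i=9: a=1 ⇒ p=4149, q=301
i=10: a=1 ⇒ p=7085, q=514
i=11: a=1 ⇒ p=11234, q=815
i=12: a=3 ⇒ p=40787, q=2959
i=13: a=1 ⇒ p=52021, q=3774
fundamental: x₁=52021, y₁=3774  (since 2706184441 − 190·14243076 = 1)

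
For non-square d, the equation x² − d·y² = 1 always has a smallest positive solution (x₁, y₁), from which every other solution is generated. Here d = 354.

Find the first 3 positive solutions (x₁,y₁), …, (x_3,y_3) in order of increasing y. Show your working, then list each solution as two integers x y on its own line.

258065 13716
133195088449 7079239080
68745981000924305 3653807666346684

d=354: √d = [18; 1,4,2,2,18,2,2,4,1,36] (ℓ=10, even), read p_9/q_9
a_0=18:  p_0=18·1+0=18,  q_0=18·0+1=1
a_1=1:  p_1=1·18+1=19,  q_1=1·1+0=1
a_2=4:  p_2=4·19+18=94,  q_2=4·1+1=5
…
a_4=2:  p_4=2·207+94=508,  q_4=2·11+5=27
a_5=18:  p_5=18·508+207=9351,  q_5=18·27+11=497
a_6=2:  p_6=2·9351+508=19210,  q_6=2·497+27=1021
…
a_8=4:  p_8=4·47771+19210=210294,  q_8=4·2539+1021=11177
a_9=1:  p_9=1·210294+47771=258065,  q_9=1·11177+2539=13716
→ (258065, 13716).  Check: 258065²=66597544225, 354·13716²=66597544224, difference 1.
n=2: (258065,13716)∘(258065,13716) = (258065·258065+354·13716·13716, 258065·13716+13716·258065) = (133195088449,7079239080)
n=3: (133195088449,7079239080)∘(258065,13716) = (258065·133195088449+354·13716·7079239080, 258065·7079239080+13716·133195088449) = (68745981000924305,3653807666346684)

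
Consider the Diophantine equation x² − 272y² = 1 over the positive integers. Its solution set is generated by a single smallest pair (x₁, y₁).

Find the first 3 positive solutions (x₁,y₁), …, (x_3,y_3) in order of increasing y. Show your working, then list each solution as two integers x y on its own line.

33 2
2177 132
143649 8710

d=272: √d = [16; 2,32] (ℓ=2, even), read p_1/q_1
k=0  a_k=16  p_k/q_k = 16/1
k=1  a_k=2  p_k/q_k = 33/2
→ (33, 2).  Check: 33²=1089, 272·2²=1088, difference 1.
n=2: (33,2)∘(33,2) = (33·33+272·2·2, 33·2+2·33) = (2177,132)
n=3: (2177,132)∘(33,2) = (33·2177+272·2·132, 33·132+2·2177) = (143649,8710)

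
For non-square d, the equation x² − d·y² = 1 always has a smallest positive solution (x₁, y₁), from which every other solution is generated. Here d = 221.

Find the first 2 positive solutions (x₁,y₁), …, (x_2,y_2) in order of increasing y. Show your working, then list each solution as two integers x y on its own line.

[14; 1,6,2,6,1,28] for √221; ℓ=6 ⇒ convergent index 5
k=0  a_k=14  p_k/q_k = 14/1
…
k=2  a_k=6  p_k/q_k = 104/7
k=3  a_k=2  p_k/q_k = 223/15
k=4  a_k=6  p_k/q_k = 1442/97
k=5  a_k=1  p_k/q_k = 1665/112
→ (1665, 112).  Check: 1665²=2772225, 221·112²=2772224, difference 1.
(1665+112√221)^2 = 5544449 + 372960√221

1665 112
5544449 372960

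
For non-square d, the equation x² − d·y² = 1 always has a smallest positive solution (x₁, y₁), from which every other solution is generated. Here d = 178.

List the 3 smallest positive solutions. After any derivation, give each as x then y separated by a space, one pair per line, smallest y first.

1601 120
5126401 384240
16414734401 1230336360

[13; 2,1,12,1,2,26] for √178; ℓ=6 ⇒ convergent index 5
a_0=13:  p_0=13·1+0=13,  q_0=13·0+1=1
a_1=2:  p_1=2·13+1=27,  q_1=2·1+0=2
a_2=1:  p_2=1·27+13=40,  q_2=1·2+1=3
…
a_4=1:  p_4=1·507+40=547,  q_4=1·38+3=41
a_5=2:  p_5=2·547+507=1601,  q_5=2·41+38=120
→ (1601, 120).  Check: 1601²=2563201, 178·120²=2563200, difference 1.
(x_2, y_2) = (1601·1601 + 178·120·120, 1601·120 + 120·1601) = (5126401, 384240)
(x_3, y_3) = (1601·5126401 + 178·120·384240, 1601·384240 + 120·5126401) = (16414734401, 1230336360)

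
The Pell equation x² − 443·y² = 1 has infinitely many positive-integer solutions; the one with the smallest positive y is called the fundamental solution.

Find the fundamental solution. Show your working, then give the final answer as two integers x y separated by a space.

442 21

√443 → a₀=21, period (21,42); ℓ=2 even so k=1
i=0: a=21 ⇒ p=21, q=1
i=1: a=21 ⇒ p=442, q=21
fundamental: x₁=442, y₁=21  (since 195364 − 443·441 = 1)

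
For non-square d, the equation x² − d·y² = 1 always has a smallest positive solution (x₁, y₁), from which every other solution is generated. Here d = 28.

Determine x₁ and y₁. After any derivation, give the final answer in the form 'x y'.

[5; 3,2,3,10] for √28; ℓ=4 ⇒ convergent index 3
k=0  a_k=5  p_k/q_k = 5/1
…
k=2  a_k=2  p_k/q_k = 37/7
k=3  a_k=3  p_k/q_k = 127/24
fundamental: x₁=127, y₁=24  (since 16129 − 28·576 = 1)

127 24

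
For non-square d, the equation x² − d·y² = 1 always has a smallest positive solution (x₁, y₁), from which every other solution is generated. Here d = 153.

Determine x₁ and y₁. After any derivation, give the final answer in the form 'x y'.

2177 176

[12; 2,1,2,2,2,1,2,24] for √153; ℓ=8 ⇒ convergent index 7
a_0=12:  p_0=12·1+0=12,  q_0=12·0+1=1
…
a_3=2:  p_3=2·37+25=99,  q_3=2·3+2=8
…
a_5=2:  p_5=2·235+99=569,  q_5=2·19+8=46
a_6=1:  p_6=1·569+235=804,  q_6=1·46+19=65
a_7=2:  p_7=2·804+569=2177,  q_7=2·65+46=176
(x₁, y₁) = (2177, 176);  2177² − 153·176² = 1 ✓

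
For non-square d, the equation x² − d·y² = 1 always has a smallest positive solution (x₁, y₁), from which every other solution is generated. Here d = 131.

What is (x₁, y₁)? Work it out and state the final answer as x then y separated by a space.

√131 = [11; 2,4,11,4,2,22, …], period ℓ=6 (even) → k=5
k=0  a_k=11  p_k/q_k = 11/1
…
k=2  a_k=4  p_k/q_k = 103/9
…
k=4  a_k=4  p_k/q_k = 4727/413
k=5  a_k=2  p_k/q_k = 10610/927
fundamental: x₁=10610, y₁=927  (since 112572100 − 131·859329 = 1)

10610 927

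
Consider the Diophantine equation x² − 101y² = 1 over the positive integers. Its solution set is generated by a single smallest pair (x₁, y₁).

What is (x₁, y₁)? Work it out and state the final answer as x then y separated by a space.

201 20

d=101: √d = [10; 20] (ℓ=1, odd), read p_1/q_1
i=0: a=10 ⇒ p=10, q=1
i=1: a=20 ⇒ p=201, q=20
→ (201, 20).  Check: 201²=40401, 101·20²=40400, difference 1.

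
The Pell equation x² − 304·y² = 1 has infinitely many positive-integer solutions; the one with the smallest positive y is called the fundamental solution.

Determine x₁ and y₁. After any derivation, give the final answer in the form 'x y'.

√304 = [17; 2,3,2,1,1,1,1,1,2,3,2,34, …], period ℓ=12 (even) → k=11
k=0  a_k=17  p_k/q_k = 17/1
…
k=2  a_k=3  p_k/q_k = 122/7
k=3  a_k=2  p_k/q_k = 279/16
…
k=6  a_k=1  p_k/q_k = 1081/62
k=7  a_k=1  p_k/q_k = 1761/101
…
k=9  a_k=2  p_k/q_k = 7445/427
k=10  a_k=3  p_k/q_k = 25177/1444
k=11  a_k=2  p_k/q_k = 57799/3315
→ (57799, 3315).  Check: 57799²=3340724401, 304·3315²=3340724400, difference 1.

57799 3315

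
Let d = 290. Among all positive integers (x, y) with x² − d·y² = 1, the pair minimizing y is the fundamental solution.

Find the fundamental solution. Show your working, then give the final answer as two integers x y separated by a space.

579 34

√290 → a₀=17, period (34); ℓ=1 odd so k=1
i=0: a=17 ⇒ p=17, q=1
i=1: a=34 ⇒ p=579, q=34
→ (579, 34).  Check: 579²=335241, 290·34²=335240, difference 1.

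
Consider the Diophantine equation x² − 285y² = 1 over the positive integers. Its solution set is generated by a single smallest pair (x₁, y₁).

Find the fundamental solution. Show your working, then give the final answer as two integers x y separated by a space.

2431 144

d=285: √d = [16; 1,7,2,7,1,32] (ℓ=6, even), read p_5/q_5
step 0: (16, 1)  from 16·(1,0) + (0,1)
…
step 3: (287, 17)  from 2·(135,8) + (17,1)
step 4: (2144, 127)  from 7·(287,17) + (135,8)
step 5: (2431, 144)  from 1·(2144,127) + (287,17)
fundamental: x₁=2431, y₁=144  (since 5909761 − 285·20736 = 1)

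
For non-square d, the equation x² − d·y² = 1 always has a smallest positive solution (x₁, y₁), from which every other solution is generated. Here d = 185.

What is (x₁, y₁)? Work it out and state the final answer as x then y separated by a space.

√185 = [13; 1,1,1,1,26, …], period ℓ=5 (odd) → k=9
a_0=13:  p_0=13·1+0=13,  q_0=13·0+1=1
…
a_2=1:  p_2=1·14+13=27,  q_2=1·1+1=2
…
a_6=1:  p_6=1·1809+68=1877,  q_6=1·133+5=138
…
a_8=1:  p_8=1·3686+1877=5563,  q_8=1·271+138=409
a_9=1:  p_9=1·5563+3686=9249,  q_9=1·409+271=680
(x₁, y₁) = (9249, 680);  9249² − 185·680² = 1 ✓

9249 680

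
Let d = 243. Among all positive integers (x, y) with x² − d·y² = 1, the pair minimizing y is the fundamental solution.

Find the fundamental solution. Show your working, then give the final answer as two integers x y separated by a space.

√243 → a₀=15, period (1,1,2,3,15,3,2,1,1,30); ℓ=10 even so k=9
a_0=15:  p_0=15·1+0=15,  q_0=15·0+1=1
…
a_5=15:  p_5=15·265+78=4053,  q_5=15·17+5=260
a_6=3:  p_6=3·4053+265=12424,  q_6=3·260+17=797
…
a_8=1:  p_8=1·28901+12424=41325,  q_8=1·1854+797=2651
a_9=1:  p_9=1·41325+28901=70226,  q_9=1·2651+1854=4505
→ (70226, 4505).  Check: 70226²=4931691076, 243·4505²=4931691075, difference 1.

70226 4505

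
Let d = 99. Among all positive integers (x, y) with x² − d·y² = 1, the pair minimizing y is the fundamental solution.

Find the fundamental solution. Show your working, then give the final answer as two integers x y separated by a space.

10 1

√99 → a₀=9, period (1,18); ℓ=2 even so k=1
a_0=9:  p_0=9·1+0=9,  q_0=9·0+1=1
a_1=1:  p_1=1·9+1=10,  q_1=1·1+0=1
→ (10, 1).  Check: 10²=100, 99·1²=99, difference 1.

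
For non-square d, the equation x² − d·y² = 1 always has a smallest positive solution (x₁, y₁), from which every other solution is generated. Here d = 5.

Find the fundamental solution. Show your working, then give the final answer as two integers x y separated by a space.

9 4

√5 → a₀=2, period (4); ℓ=1 odd so k=1
step 0: (2, 1)  from 2·(1,0) + (0,1)
step 1: (9, 4)  from 4·(2,1) + (1,0)
(x₁, y₁) = (9, 4);  9² − 5·4² = 1 ✓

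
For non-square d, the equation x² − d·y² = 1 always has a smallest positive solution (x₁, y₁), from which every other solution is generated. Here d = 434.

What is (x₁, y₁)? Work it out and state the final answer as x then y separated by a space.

d=434: √d = [20; 1,4,1,40] (ℓ=4, even), read p_3/q_3
k=0  a_k=20  p_k/q_k = 20/1
k=1  a_k=1  p_k/q_k = 21/1
k=2  a_k=4  p_k/q_k = 104/5
k=3  a_k=1  p_k/q_k = 125/6
(x₁, y₁) = (125, 6);  125² − 434·6² = 1 ✓

125 6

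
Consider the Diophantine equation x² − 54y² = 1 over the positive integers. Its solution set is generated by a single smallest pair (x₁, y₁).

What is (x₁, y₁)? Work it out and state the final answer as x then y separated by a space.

485 66

√54 = [7; 2,1,6,1,2,14, …], period ℓ=6 (even) → k=5
k=0  a_k=7  p_k/q_k = 7/1
…
k=3  a_k=6  p_k/q_k = 147/20
k=4  a_k=1  p_k/q_k = 169/23
k=5  a_k=2  p_k/q_k = 485/66
→ (485, 66).  Check: 485²=235225, 54·66²=235224, difference 1.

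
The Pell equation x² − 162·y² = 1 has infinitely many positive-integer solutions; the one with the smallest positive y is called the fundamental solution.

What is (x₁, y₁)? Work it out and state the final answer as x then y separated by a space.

d=162: √d = [12; 1,2,1,2,12,2,1,2,1,24] (ℓ=10, even), read p_9/q_9
i=0: a=12 ⇒ p=12, q=1
…
i=2: a=2 ⇒ p=38, q=3
i=3: a=1 ⇒ p=51, q=4
…
i=5: a=12 ⇒ p=1731, q=136
i=6: a=2 ⇒ p=3602, q=283
…
i=8: a=2 ⇒ p=14268, q=1121
i=9: a=1 ⇒ p=19601, q=1540
(x₁, y₁) = (19601, 1540);  19601² − 162·1540² = 1 ✓

19601 1540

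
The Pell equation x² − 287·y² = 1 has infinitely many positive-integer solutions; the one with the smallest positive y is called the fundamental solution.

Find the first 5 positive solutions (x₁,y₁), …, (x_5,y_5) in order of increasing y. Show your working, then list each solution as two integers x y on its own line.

d=287: √d = [16; 1,15,1,32] (ℓ=4, even), read p_3/q_3
a_0=16:  p_0=16·1+0=16,  q_0=16·0+1=1
a_1=1:  p_1=1·16+1=17,  q_1=1·1+0=1
a_2=15:  p_2=15·17+16=271,  q_2=15·1+1=16
a_3=1:  p_3=1·271+17=288,  q_3=1·16+1=17
→ (288, 17).  Check: 288²=82944, 287·17²=82943, difference 1.
n=2: (288,17)∘(288,17) = (288·288+287·17·17, 288·17+17·288) = (165887,9792)
n=3: (165887,9792)∘(288,17) = (288·165887+287·17·9792, 288·9792+17·165887) = (95550624,5640175)
n=4: (95550624,5640175)∘(288,17) = (288·95550624+287·17·5640175, 288·5640175+17·95550624) = (55036993537,3248731008)
n=5: (55036993537,3248731008)∘(288,17) = (288·55036993537+287·17·3248731008, 288·3248731008+17·55036993537) = (31701212726688,1871263420433)

288 17
165887 9792
95550624 5640175
55036993537 3248731008
31701212726688 1871263420433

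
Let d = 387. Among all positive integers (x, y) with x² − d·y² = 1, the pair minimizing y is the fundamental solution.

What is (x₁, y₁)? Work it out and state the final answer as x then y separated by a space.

d=387: √d = [19; 1,2,19,2,1,38] (ℓ=6, even), read p_5/q_5
k=0  a_k=19  p_k/q_k = 19/1
k=1  a_k=1  p_k/q_k = 20/1
k=2  a_k=2  p_k/q_k = 59/3
k=3  a_k=19  p_k/q_k = 1141/58
k=4  a_k=2  p_k/q_k = 2341/119
k=5  a_k=1  p_k/q_k = 3482/177
fundamental: x₁=3482, y₁=177  (since 12124324 − 387·31329 = 1)

3482 177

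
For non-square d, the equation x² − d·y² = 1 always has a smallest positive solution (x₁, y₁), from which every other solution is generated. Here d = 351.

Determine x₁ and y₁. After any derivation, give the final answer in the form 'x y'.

√351 = [18; 1,2,1,3,2,2,2,3,1,2,1,36, …], period ℓ=12 (even) → k=11
a_0=18:  p_0=18·1+0=18,  q_0=18·0+1=1
a_1=1:  p_1=1·18+1=19,  q_1=1·1+0=1
…
a_3=1:  p_3=1·56+19=75,  q_3=1·3+1=4
…
a_9=1:  p_9=1·12796+3747=16543,  q_9=1·683+200=883
a_10=2:  p_10=2·16543+12796=45882,  q_10=2·883+683=2449
a_11=1:  p_11=1·45882+16543=62425,  q_11=1·2449+883=3332
(x₁, y₁) = (62425, 3332);  62425² − 351·3332² = 1 ✓

62425 3332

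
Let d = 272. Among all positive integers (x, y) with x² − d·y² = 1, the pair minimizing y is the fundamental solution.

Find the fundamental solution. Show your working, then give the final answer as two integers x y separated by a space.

[16; 2,32] for √272; ℓ=2 ⇒ convergent index 1
a_0=16:  p_0=16·1+0=16,  q_0=16·0+1=1
a_1=2:  p_1=2·16+1=33,  q_1=2·1+0=2
→ (33, 2).  Check: 33²=1089, 272·2²=1088, difference 1.

33 2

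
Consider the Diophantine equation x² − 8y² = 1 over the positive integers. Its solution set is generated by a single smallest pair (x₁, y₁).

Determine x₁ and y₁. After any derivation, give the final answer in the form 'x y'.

[2; 1,4] for √8; ℓ=2 ⇒ convergent index 1
i=0: a=2 ⇒ p=2, q=1
i=1: a=1 ⇒ p=3, q=1
→ (3, 1).  Check: 3²=9, 8·1²=8, difference 1.

3 1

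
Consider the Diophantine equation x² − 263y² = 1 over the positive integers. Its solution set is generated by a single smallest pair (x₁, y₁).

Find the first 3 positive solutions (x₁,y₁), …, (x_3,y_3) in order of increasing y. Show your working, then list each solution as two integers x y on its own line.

139128 8579
38713200767 2387158224
10772180392483224 664241098768765

[16; 4,1,1,1,1,15,1,1,1,1,4,32] for √263; ℓ=12 ⇒ convergent index 11
step 0: (16, 1)  from 16·(1,0) + (0,1)
step 1: (65, 4)  from 4·(16,1) + (1,0)
…
step 3: (146, 9)  from 1·(81,5) + (65,4)
step 4: (227, 14)  from 1·(146,9) + (81,5)
…
step 8: (12017, 741)  from 1·(6195,382) + (5822,359)
…
step 10: (30229, 1864)  from 1·(18212,1123) + (12017,741)
step 11: (139128, 8579)  from 4·(30229,1864) + (18212,1123)
(x₁, y₁) = (139128, 8579);  139128² − 263·8579² = 1 ✓
k=2:  x_2 = 139128·139128+263·8579·8579 = 38713200767,  y_2 = 139128·8579+8579·139128 = 2387158224
k=3:  x_3 = 139128·38713200767+263·8579·2387158224 = 10772180392483224,  y_3 = 139128·2387158224+8579·38713200767 = 664241098768765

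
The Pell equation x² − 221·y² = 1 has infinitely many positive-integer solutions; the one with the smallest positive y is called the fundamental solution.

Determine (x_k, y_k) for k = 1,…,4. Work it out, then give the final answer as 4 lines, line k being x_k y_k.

[14; 1,6,2,6,1,28] for √221; ℓ=6 ⇒ convergent index 5
a_0=14:  p_0=14·1+0=14,  q_0=14·0+1=1
a_1=1:  p_1=1·14+1=15,  q_1=1·1+0=1
a_2=6:  p_2=6·15+14=104,  q_2=6·1+1=7
a_3=2:  p_3=2·104+15=223,  q_3=2·7+1=15
a_4=6:  p_4=6·223+104=1442,  q_4=6·15+7=97
a_5=1:  p_5=1·1442+223=1665,  q_5=1·97+15=112
fundamental: x₁=1665, y₁=112  (since 2772225 − 221·12544 = 1)
(1665+112√221)^2 = 5544449 + 372960√221
(1665+112√221)^3 = 18463013505 + 1241956688√221
(1665+112√221)^4 = 61481829427201 + 4135715398080√221

1665 112
5544449 372960
18463013505 1241956688
61481829427201 4135715398080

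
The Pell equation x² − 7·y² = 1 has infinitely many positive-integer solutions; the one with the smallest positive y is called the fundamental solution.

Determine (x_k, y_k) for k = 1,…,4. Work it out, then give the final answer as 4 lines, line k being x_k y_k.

√7 → a₀=2, period (1,1,1,4); ℓ=4 even so k=3
i=0: a=2 ⇒ p=2, q=1
i=1: a=1 ⇒ p=3, q=1
i=2: a=1 ⇒ p=5, q=2
i=3: a=1 ⇒ p=8, q=3
fundamental: x₁=8, y₁=3  (since 64 − 7·9 = 1)
n=2: (8,3)∘(8,3) = (8·8+7·3·3, 8·3+3·8) = (127,48)
n=3: (127,48)∘(8,3) = (8·127+7·3·48, 8·48+3·127) = (2024,765)
n=4: (2024,765)∘(8,3) = (8·2024+7·3·765, 8·765+3·2024) = (32257,12192)

8 3
127 48
2024 765
32257 12192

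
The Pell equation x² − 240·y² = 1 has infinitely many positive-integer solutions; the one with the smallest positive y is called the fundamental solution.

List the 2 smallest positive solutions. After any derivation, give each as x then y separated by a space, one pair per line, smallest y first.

31 2
1921 124

√240 = [15; 2,30, …], period ℓ=2 (even) → k=1
k=0  a_k=15  p_k/q_k = 15/1
k=1  a_k=2  p_k/q_k = 31/2
→ (31, 2).  Check: 31²=961, 240·2²=960, difference 1.
(x_2, y_2) = (31·31 + 240·2·2, 31·2 + 2·31) = (1921, 124)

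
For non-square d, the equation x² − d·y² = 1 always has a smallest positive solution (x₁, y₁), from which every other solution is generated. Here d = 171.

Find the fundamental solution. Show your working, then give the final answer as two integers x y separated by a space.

√171 = [13; 13,26, …], period ℓ=2 (even) → k=1
a_0=13:  p_0=13·1+0=13,  q_0=13·0+1=1
a_1=13:  p_1=13·13+1=170,  q_1=13·1+0=13
(x₁, y₁) = (170, 13);  170² − 171·13² = 1 ✓

170 13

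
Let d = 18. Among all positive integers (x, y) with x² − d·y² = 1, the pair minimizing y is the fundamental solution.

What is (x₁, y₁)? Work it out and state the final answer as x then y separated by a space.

√18 = [4; 4,8, …], period ℓ=2 (even) → k=1
a_0=4:  p_0=4·1+0=4,  q_0=4·0+1=1
a_1=4:  p_1=4·4+1=17,  q_1=4·1+0=4
(x₁, y₁) = (17, 4);  17² − 18·4² = 1 ✓

17 4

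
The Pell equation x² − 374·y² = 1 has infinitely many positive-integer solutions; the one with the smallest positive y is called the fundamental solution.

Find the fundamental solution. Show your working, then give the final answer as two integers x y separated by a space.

3365 174

[19; 2,1,18,1,2,38] for √374; ℓ=6 ⇒ convergent index 5
a_0=19:  p_0=19·1+0=19,  q_0=19·0+1=1
a_1=2:  p_1=2·19+1=39,  q_1=2·1+0=2
…
a_4=1:  p_4=1·1083+58=1141,  q_4=1·56+3=59
a_5=2:  p_5=2·1141+1083=3365,  q_5=2·59+56=174
→ (3365, 174).  Check: 3365²=11323225, 374·174²=11323224, difference 1.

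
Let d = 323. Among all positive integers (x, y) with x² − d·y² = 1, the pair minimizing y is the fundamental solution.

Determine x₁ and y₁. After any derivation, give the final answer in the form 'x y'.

√323 = [17; 1,34, …], period ℓ=2 (even) → k=1
k=0  a_k=17  p_k/q_k = 17/1
k=1  a_k=1  p_k/q_k = 18/1
(x₁, y₁) = (18, 1);  18² − 323·1² = 1 ✓

18 1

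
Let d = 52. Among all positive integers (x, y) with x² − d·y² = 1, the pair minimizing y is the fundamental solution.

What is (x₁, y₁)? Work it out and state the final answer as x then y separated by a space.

649 90

√52 = [7; 4,1,2,1,4,14, …], period ℓ=6 (even) → k=5
step 0: (7, 1)  from 7·(1,0) + (0,1)
…
step 2: (36, 5)  from 1·(29,4) + (7,1)
…
step 4: (137, 19)  from 1·(101,14) + (36,5)
step 5: (649, 90)  from 4·(137,19) + (101,14)
→ (649, 90).  Check: 649²=421201, 52·90²=421200, difference 1.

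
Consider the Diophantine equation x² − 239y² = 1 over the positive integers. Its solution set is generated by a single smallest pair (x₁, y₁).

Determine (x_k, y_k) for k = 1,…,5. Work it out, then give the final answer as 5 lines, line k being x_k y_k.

6195120 400729
76759023628799 4965128484960
951062724926484326640 61519133559490389671
11783895416893046404284364801 762236829394135240588726080
146005292350203948217495381647615600 9444297253032328704218497935069529

√239 = [15; 2,5,1,2,4,15,4,2,1,5,2,30, …], period ℓ=12 (even) → k=11
k=0  a_k=15  p_k/q_k = 15/1
…
k=3  a_k=1  p_k/q_k = 201/13
…
k=10  a_k=5  p_k/q_k = 2847431/184185
k=11  a_k=2  p_k/q_k = 6195120/400729
→ (6195120, 400729).  Check: 6195120²=38379511814400, 239·400729²=38379511814399, difference 1.
(x_2, y_2) = (6195120·6195120 + 239·400729·400729, 6195120·400729 + 400729·6195120) = (76759023628799, 4965128484960)
(x_3, y_3) = (6195120·76759023628799 + 239·400729·4965128484960, 6195120·4965128484960 + 400729·76759023628799) = (951062724926484326640, 61519133559490389671)
(x_4, y_4) = (6195120·951062724926484326640 + 239·400729·61519133559490389671, 6195120·61519133559490389671 + 400729·951062724926484326640) = (11783895416893046404284364801, 762236829394135240588726080)
(x_5, y_5) = (6195120·11783895416893046404284364801 + 239·400729·762236829394135240588726080, 6195120·762236829394135240588726080 + 400729·11783895416893046404284364801) = (146005292350203948217495381647615600, 9444297253032328704218497935069529)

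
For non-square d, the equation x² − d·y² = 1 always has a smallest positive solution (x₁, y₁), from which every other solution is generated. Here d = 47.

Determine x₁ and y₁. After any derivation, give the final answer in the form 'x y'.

48 7

d=47: √d = [6; 1,5,1,12] (ℓ=4, even), read p_3/q_3
k=0  a_k=6  p_k/q_k = 6/1
k=1  a_k=1  p_k/q_k = 7/1
k=2  a_k=5  p_k/q_k = 41/6
k=3  a_k=1  p_k/q_k = 48/7
(x₁, y₁) = (48, 7);  48² − 47·7² = 1 ✓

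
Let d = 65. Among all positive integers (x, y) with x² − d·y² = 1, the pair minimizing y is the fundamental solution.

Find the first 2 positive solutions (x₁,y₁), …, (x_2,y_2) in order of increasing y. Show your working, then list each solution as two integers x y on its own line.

[8; 16] for √65; ℓ=1 ⇒ convergent index 1
step 0: (8, 1)  from 8·(1,0) + (0,1)
step 1: (129, 16)  from 16·(8,1) + (1,0)
(x₁, y₁) = (129, 16);  129² − 65·16² = 1 ✓
k=2:  x_2 = 129·129+65·16·16 = 33281,  y_2 = 129·16+16·129 = 4128

129 16
33281 4128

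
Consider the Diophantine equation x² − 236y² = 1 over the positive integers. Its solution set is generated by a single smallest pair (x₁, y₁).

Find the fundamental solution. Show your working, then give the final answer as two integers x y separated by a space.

561799 36570

√236 → a₀=15, period (2,1,3,5,1,6,1,5,3,1,2,30); ℓ=12 even so k=11
k=0  a_k=15  p_k/q_k = 15/1
k=1  a_k=2  p_k/q_k = 31/2
…
k=3  a_k=3  p_k/q_k = 169/11
…
k=10  a_k=1  p_k/q_k = 203535/13249
k=11  a_k=2  p_k/q_k = 561799/36570
→ (561799, 36570).  Check: 561799²=315618116401, 236·36570²=315618116400, difference 1.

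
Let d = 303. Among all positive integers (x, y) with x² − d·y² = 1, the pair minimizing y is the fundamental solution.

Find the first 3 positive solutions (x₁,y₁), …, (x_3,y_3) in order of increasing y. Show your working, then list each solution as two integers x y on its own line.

2524 145
12741151 731960
64317327724 3694933935

d=303: √d = [17; 2,2,5,2,2,34] (ℓ=6, even), read p_5/q_5
k=0  a_k=17  p_k/q_k = 17/1
k=1  a_k=2  p_k/q_k = 35/2
…
k=3  a_k=5  p_k/q_k = 470/27
k=4  a_k=2  p_k/q_k = 1027/59
k=5  a_k=2  p_k/q_k = 2524/145
fundamental: x₁=2524, y₁=145  (since 6370576 − 303·21025 = 1)
(x_2, y_2) = (2524·2524 + 303·145·145, 2524·145 + 145·2524) = (12741151, 731960)
(x_3, y_3) = (2524·12741151 + 303·145·731960, 2524·731960 + 145·12741151) = (64317327724, 3694933935)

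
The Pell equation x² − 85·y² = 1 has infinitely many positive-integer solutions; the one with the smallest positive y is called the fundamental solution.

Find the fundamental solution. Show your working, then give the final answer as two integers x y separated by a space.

285769 30996

d=85: √d = [9; 4,1,1,4,18] (ℓ=5, odd), read p_9/q_9
k=0  a_k=9  p_k/q_k = 9/1
k=1  a_k=4  p_k/q_k = 37/4
k=2  a_k=1  p_k/q_k = 46/5
k=3  a_k=1  p_k/q_k = 83/9
k=4  a_k=4  p_k/q_k = 378/41
…
k=6  a_k=4  p_k/q_k = 27926/3029
k=7  a_k=1  p_k/q_k = 34813/3776
k=8  a_k=1  p_k/q_k = 62739/6805
k=9  a_k=4  p_k/q_k = 285769/30996
→ (285769, 30996).  Check: 285769²=81663921361, 85·30996²=81663921360, difference 1.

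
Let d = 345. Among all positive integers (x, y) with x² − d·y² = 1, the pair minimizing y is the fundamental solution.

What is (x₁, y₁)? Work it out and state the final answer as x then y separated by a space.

√345 = [18; 1,1,2,1,6,1,2,1,1,36, …], period ℓ=10 (even) → k=9
a_0=18:  p_0=18·1+0=18,  q_0=18·0+1=1
…
a_4=1:  p_4=1·93+37=130,  q_4=1·5+2=7
…
a_6=1:  p_6=1·873+130=1003,  q_6=1·47+7=54
a_7=2:  p_7=2·1003+873=2879,  q_7=2·54+47=155
a_8=1:  p_8=1·2879+1003=3882,  q_8=1·155+54=209
a_9=1:  p_9=1·3882+2879=6761,  q_9=1·209+155=364
fundamental: x₁=6761, y₁=364  (since 45711121 − 345·132496 = 1)

6761 364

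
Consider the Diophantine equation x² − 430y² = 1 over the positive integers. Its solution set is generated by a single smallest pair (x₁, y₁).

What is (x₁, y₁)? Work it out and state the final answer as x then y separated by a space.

d=430: √d = [20; 1,2,1,3,1,…,2,1,40] (ℓ=14, even), read p_13/q_13
i=0: a=20 ⇒ p=20, q=1
i=1: a=1 ⇒ p=21, q=1
i=2: a=2 ⇒ p=62, q=3
i=3: a=1 ⇒ p=83, q=4
…
i=5: a=1 ⇒ p=394, q=19
i=6: a=6 ⇒ p=2675, q=129
i=7: a=8 ⇒ p=21794, q=1051
i=8: a=6 ⇒ p=133439, q=6435
…
i=10: a=3 ⇒ p=599138, q=28893
…
i=12: a=2 ⇒ p=2107880, q=101651
i=13: a=1 ⇒ p=2862251, q=138030
(x₁, y₁) = (2862251, 138030);  2862251² − 430·138030² = 1 ✓

2862251 138030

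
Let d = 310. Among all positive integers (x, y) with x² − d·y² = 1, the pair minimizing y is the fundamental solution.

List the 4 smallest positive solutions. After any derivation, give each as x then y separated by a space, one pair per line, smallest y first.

√310 = [17; 1,1,1,1,5,…,1,1,34, …], period ℓ=16 (even) → k=15
i=0: a=17 ⇒ p=17, q=1
i=1: a=1 ⇒ p=18, q=1
…
i=3: a=1 ⇒ p=53, q=3
…
i=6: a=3 ⇒ p=1567, q=89
…
i=8: a=2 ⇒ p=5687, q=323
…
i=10: a=3 ⇒ p=28928, q=1643
…
i=12: a=1 ⇒ p=181315, q=10298
i=13: a=1 ⇒ p=333702, q=18953
i=14: a=1 ⇒ p=515017, q=29251
i=15: a=1 ⇒ p=848719, q=48204
→ (848719, 48204).  Check: 848719²=720323940961, 310·48204²=720323940960, difference 1.
n=2: (848719,48204)∘(848719,48204) = (848719·848719+310·48204·48204, 848719·48204+48204·848719) = (1440647881921,81823301352)
n=3: (1440647881921,81823301352)∘(848719,48204) = (848719·1440647881921+310·48204·81823301352, 848719·81823301352+48204·1440647881921) = (2445410459391369679,138889981000287972)
n=4: (2445410459391369679,138889981000287972)∘(848719,48204) = (848719·2445410459391369679+310·48204·138889981000287972, 848719·138889981000287972+48204·2445410459391369679) = (4150932639366927117300481,235757131569084991314384)

848719 48204
1440647881921 81823301352
2445410459391369679 138889981000287972
4150932639366927117300481 235757131569084991314384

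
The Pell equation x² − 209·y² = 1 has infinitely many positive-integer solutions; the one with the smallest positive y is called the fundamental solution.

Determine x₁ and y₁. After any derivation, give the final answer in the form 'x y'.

46551 3220

[14; 2,5,3,2,3,5,2,28] for √209; ℓ=8 ⇒ convergent index 7
k=0  a_k=14  p_k/q_k = 14/1
k=1  a_k=2  p_k/q_k = 29/2
k=2  a_k=5  p_k/q_k = 159/11
k=3  a_k=3  p_k/q_k = 506/35
k=4  a_k=2  p_k/q_k = 1171/81
k=5  a_k=3  p_k/q_k = 4019/278
k=6  a_k=5  p_k/q_k = 21266/1471
k=7  a_k=2  p_k/q_k = 46551/3220
→ (46551, 3220).  Check: 46551²=2166995601, 209·3220²=2166995600, difference 1.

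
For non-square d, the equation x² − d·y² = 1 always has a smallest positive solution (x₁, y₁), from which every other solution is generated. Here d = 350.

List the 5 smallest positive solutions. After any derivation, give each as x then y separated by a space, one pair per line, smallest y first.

449 24
403201 21552
362074049 19353672
325142092801 17379575904
291977237261249 15606839808120

√350 = [18; 1,2,2,2,1,36, …], period ℓ=6 (even) → k=5
step 0: (18, 1)  from 18·(1,0) + (0,1)
…
step 4: (318, 17)  from 2·(131,7) + (56,3)
step 5: (449, 24)  from 1·(318,17) + (131,7)
→ (449, 24).  Check: 449²=201601, 350·24²=201600, difference 1.
k=2:  x_2 = 449·449+350·24·24 = 403201,  y_2 = 449·24+24·449 = 21552
k=3:  x_3 = 449·403201+350·24·21552 = 362074049,  y_3 = 449·21552+24·403201 = 19353672
k=4:  x_4 = 449·362074049+350·24·19353672 = 325142092801,  y_4 = 449·19353672+24·362074049 = 17379575904
k=5:  x_5 = 449·325142092801+350·24·17379575904 = 291977237261249,  y_5 = 449·17379575904+24·325142092801 = 15606839808120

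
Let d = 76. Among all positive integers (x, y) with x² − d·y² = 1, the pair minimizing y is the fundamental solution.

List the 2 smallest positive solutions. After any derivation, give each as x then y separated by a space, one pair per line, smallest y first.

√76 → a₀=8, period (1,2,1,1,5,4,5,1,1,2,1,16); ℓ=12 even so k=11
k=0  a_k=8  p_k/q_k = 8/1
k=1  a_k=1  p_k/q_k = 9/1
k=2  a_k=2  p_k/q_k = 26/3
k=3  a_k=1  p_k/q_k = 35/4
k=4  a_k=1  p_k/q_k = 61/7
k=5  a_k=5  p_k/q_k = 340/39
k=6  a_k=4  p_k/q_k = 1421/163
k=7  a_k=5  p_k/q_k = 7445/854
k=8  a_k=1  p_k/q_k = 8866/1017
…
k=10  a_k=2  p_k/q_k = 41488/4759
k=11  a_k=1  p_k/q_k = 57799/6630
fundamental: x₁=57799, y₁=6630  (since 3340724401 − 76·43956900 = 1)
n=2: (57799,6630)∘(57799,6630) = (57799·57799+76·6630·6630, 57799·6630+6630·57799) = (6681448801,766414740)

57799 6630
6681448801 766414740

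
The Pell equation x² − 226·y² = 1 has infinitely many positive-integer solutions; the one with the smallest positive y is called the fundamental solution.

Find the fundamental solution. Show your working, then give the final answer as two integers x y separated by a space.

451 30

√226 = [15; 30, …], period ℓ=1 (odd) → k=1
k=0  a_k=15  p_k/q_k = 15/1
k=1  a_k=30  p_k/q_k = 451/30
(x₁, y₁) = (451, 30);  451² − 226·30² = 1 ✓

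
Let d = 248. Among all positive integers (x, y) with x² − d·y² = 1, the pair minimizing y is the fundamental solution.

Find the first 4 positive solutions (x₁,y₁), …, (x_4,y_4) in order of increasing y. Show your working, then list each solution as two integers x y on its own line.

63 4
7937 504
999999 63500
125991937 8000496

d=248: √d = [15; 1,2,1,30] (ℓ=4, even), read p_3/q_3
i=0: a=15 ⇒ p=15, q=1
…
i=2: a=2 ⇒ p=47, q=3
i=3: a=1 ⇒ p=63, q=4
→ (63, 4).  Check: 63²=3969, 248·4²=3968, difference 1.
(63+4√248)^2 = 7937 + 504√248
(63+4√248)^3 = 999999 + 63500√248
(63+4√248)^4 = 125991937 + 8000496√248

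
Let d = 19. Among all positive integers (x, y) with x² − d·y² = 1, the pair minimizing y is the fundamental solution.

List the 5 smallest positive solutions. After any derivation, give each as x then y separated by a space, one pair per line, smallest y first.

[4; 2,1,3,1,2,8] for √19; ℓ=6 ⇒ convergent index 5
i=0: a=4 ⇒ p=4, q=1
i=1: a=2 ⇒ p=9, q=2
i=2: a=1 ⇒ p=13, q=3
i=3: a=3 ⇒ p=48, q=11
i=4: a=1 ⇒ p=61, q=14
i=5: a=2 ⇒ p=170, q=39
→ (170, 39).  Check: 170²=28900, 19·39²=28899, difference 1.
n=2: (170,39)∘(170,39) = (170·170+19·39·39, 170·39+39·170) = (57799,13260)
n=3: (57799,13260)∘(170,39) = (170·57799+19·39·13260, 170·13260+39·57799) = (19651490,4508361)
n=4: (19651490,4508361)∘(170,39) = (170·19651490+19·39·4508361, 170·4508361+39·19651490) = (6681448801,1532829480)
n=5: (6681448801,1532829480)∘(170,39) = (170·6681448801+19·39·1532829480, 170·1532829480+39·6681448801) = (2271672940850,521157514839)

170 39
57799 13260
19651490 4508361
6681448801 1532829480
2271672940850 521157514839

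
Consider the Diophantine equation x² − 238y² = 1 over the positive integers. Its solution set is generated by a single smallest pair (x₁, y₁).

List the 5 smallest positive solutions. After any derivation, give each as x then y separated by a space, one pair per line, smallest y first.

11663 756
272051137 17634456
6345864809999 411341319900
148023642285985537 9594947610352944
3452799473617033826063 223811747547751451844

√238 = [15; 2,2,1,14,1,2,2,30, …], period ℓ=8 (even) → k=7
k=0  a_k=15  p_k/q_k = 15/1
k=1  a_k=2  p_k/q_k = 31/2
k=2  a_k=2  p_k/q_k = 77/5
…
k=6  a_k=2  p_k/q_k = 4983/323
k=7  a_k=2  p_k/q_k = 11663/756
(x₁, y₁) = (11663, 756);  11663² − 238·756² = 1 ✓
k=2:  x_2 = 11663·11663+238·756·756 = 272051137,  y_2 = 11663·756+756·11663 = 17634456
k=3:  x_3 = 11663·272051137+238·756·17634456 = 6345864809999,  y_3 = 11663·17634456+756·272051137 = 411341319900
k=4:  x_4 = 11663·6345864809999+238·756·411341319900 = 148023642285985537,  y_4 = 11663·411341319900+756·6345864809999 = 9594947610352944
k=5:  x_5 = 11663·148023642285985537+238·756·9594947610352944 = 3452799473617033826063,  y_5 = 11663·9594947610352944+756·148023642285985537 = 223811747547751451844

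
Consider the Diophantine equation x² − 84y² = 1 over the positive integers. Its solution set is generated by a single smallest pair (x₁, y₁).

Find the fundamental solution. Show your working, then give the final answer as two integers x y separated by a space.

55 6

d=84: √d = [9; 6,18] (ℓ=2, even), read p_1/q_1
step 0: (9, 1)  from 9·(1,0) + (0,1)
step 1: (55, 6)  from 6·(9,1) + (1,0)
(x₁, y₁) = (55, 6);  55² − 84·6² = 1 ✓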